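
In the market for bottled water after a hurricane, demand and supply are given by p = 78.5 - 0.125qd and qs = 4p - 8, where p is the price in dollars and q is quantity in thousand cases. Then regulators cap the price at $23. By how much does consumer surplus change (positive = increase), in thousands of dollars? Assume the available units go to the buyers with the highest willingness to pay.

1620

Rearranging demand gives qd = 628 - 8p. Equilibrium: 628 - 8p = 4p - 8, so 636 = 12p and p* = 53, q* = 204.
Since 23 < 53, the ceiling is binding.
At p = 23: qd = 628 - 8·23 = 444 and qs = 4·23 - 8 = 84.
Consumer surplus without the control is ½ · (78.5 - 53) · 204 = 2601.
With the ceiling, 84 units are sold at 23 (assume they go to the highest-value buyers). The demand price at q = 84 is 68, so CS = ½ · [(78.5 - 23) + (68 - 23)] · 84 = 4221.
Change in consumer surplus = 4221 - 2601 = 1620.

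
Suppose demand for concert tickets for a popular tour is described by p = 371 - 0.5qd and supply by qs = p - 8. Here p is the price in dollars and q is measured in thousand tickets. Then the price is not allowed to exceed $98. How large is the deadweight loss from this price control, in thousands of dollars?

17328

Rearranging demand gives qd = 742 - 2p. Equilibrium: 742 - 2p = p - 8, so 750 = 3p and p* = 250, q* = 242.
The ceiling of 98 is below the equilibrium price 250, so it binds.
At p = 98: qd = 742 - 2·98 = 546 and qs = 98 - 8 = 90.
Quantity traded falls to 90. At q = 90 the demand price is (742 - 90)/2 = 326 and the supply price is 8 + 90 = 98.
Deadweight loss = ½ · (326 - 98) · (242 - 90) = ½ · 228 · 152 = 17328.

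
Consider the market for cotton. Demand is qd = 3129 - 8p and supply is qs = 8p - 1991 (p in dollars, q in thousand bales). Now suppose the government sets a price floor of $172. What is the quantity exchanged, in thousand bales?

569

Equilibrium: 3129 - 8p = 8p - 1991, so 5120 = 16p and p* = 320, q* = 569.
The floor of 172 is below the equilibrium price 320, so it is not binding; the market clears at p* = 320, q* = 569.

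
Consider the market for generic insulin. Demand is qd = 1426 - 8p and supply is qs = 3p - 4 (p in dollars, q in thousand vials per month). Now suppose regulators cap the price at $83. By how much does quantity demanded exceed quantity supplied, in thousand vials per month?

Setting quantity demanded equal to quantity supplied, 1426 - 8p = 3p - 4, gives p* = 130 and q* = 386.
Because the ceiling (83) lies below the market-clearing price, it is binding.
At p = 83: qd = 1426 - 8·83 = 762 and qs = 3·83 - 4 = 245.
Shortage = qd - qs = 762 - 245 = 517.

517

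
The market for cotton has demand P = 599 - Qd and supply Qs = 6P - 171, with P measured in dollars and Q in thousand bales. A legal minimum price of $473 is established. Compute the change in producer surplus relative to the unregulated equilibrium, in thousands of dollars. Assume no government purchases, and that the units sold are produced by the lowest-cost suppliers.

Rearranging demand gives Qd = 599 - P. Setting quantity demanded equal to quantity supplied, 599 - P = 6P - 171, gives P* = 110 and Q* = 489.
Since 473 > 110, the floor is binding.
At P = 473: Qd = 599 - 473 = 126 and Qs = 6·473 - 171 = 2667.
Producer surplus without the control is ½ · (110 - 28.5) · 489 = 19926.75.
With the floor, 126 units are sold at 473. The supply price at Q = 126 is 49.5, so PS = ½ · [(473 - 28.5) + (473 - 49.5)] · 126 = 54684.
Change in producer surplus = 54684 - 19926.75 = 34757.25.

34757.25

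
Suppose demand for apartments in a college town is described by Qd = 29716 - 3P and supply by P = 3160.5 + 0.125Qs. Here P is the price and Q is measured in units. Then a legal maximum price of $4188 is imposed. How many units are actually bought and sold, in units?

8220

Rearranging supply gives Qs = 8P - 25284. Without the control the market clears where 29716 - 3P = 8P - 25284, i.e. P* = 5000 and Q* = 14716.
Since 4188 < 5000, the ceiling is binding.
At P = 4188: Qd = 29716 - 3·4188 = 17152 and Qs = 8·4188 - 25284 = 8220.
The quantity actually transacted is the short side, supply: 8220.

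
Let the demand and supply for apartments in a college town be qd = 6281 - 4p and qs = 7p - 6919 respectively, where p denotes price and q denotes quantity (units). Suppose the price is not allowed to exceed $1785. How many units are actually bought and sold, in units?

1481

In a free market, 6281 - 4p = 7p - 6919 gives the equilibrium p* = 1200, q* = 1481.
Since 1785 is above p* = 1200, the ceiling does not bind and the free-market outcome prevails.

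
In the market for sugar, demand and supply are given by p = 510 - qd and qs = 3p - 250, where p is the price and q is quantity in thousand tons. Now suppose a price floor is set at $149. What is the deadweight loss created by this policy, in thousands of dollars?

0

Rearranging demand gives qd = 510 - p. Setting quantity demanded equal to quantity supplied, 510 - p = 3p - 250, gives p* = 190 and q* = 320.
The floor of 149 is below the equilibrium price 190, so it is not binding; the market clears at p* = 190, q* = 320.
Since the control does not bind, no trades are prevented and deadweight loss is zero.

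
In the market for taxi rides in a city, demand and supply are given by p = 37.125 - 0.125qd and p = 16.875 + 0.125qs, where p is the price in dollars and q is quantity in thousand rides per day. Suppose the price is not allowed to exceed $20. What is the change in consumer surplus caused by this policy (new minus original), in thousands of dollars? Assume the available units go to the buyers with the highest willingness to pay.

-21

Rearranging demand gives qd = 297 - 8p; rearranging supply gives qs = 8p - 135. In a free market, 297 - 8p = 8p - 135 gives the equilibrium p* = 27, q* = 81.
Because the ceiling (20) lies below the market-clearing price, it is binding.
At p = 20: qd = 297 - 8·20 = 137 and qs = 8·20 - 135 = 25.
Consumer surplus without the control is ½ · (37.125 - 27) · 81 = 410.0625.
With the ceiling, 25 units are sold at 20 (assume they go to the highest-value buyers). The demand price at q = 25 is 34, so CS = ½ · [(37.125 - 20) + (34 - 20)] · 25 = 389.0625.
Change in consumer surplus = 389.0625 - 410.0625 = -21.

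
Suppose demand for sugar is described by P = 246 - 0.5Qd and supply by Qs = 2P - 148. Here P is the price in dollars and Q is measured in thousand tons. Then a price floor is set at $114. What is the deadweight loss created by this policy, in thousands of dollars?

Rearranging demand gives Qd = 492 - 2P. Setting quantity demanded equal to quantity supplied, 492 - 2P = 2P - 148, gives P* = 160 and Q* = 172.
Since 114 is below P* = 160, the floor does not bind and the free-market outcome prevails.
Since the control does not bind, no trades are prevented and deadweight loss is zero.

0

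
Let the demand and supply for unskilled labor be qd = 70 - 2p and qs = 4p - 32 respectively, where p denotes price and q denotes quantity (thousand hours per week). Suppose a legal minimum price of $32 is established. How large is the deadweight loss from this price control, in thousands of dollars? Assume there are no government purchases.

337.5

Without the control the market clears where 70 - 2p = 4p - 32, i.e. p* = 17 and q* = 36.
Since 32 > 17, the floor is binding.
At p = 32: qd = 70 - 2·32 = 6 and qs = 4·32 - 32 = 96.
Quantity traded falls to 6. At q = 6 the demand price is (70 - 6)/2 = 32 and the supply price is (32 + 6)/4 = 9.5.
Deadweight loss = ½ · (32 - 9.5) · (36 - 6) = ½ · 22.5 · 30 = 337.5.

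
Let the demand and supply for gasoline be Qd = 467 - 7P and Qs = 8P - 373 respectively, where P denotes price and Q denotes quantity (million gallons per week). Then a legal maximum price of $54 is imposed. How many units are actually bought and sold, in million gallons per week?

59

Equilibrium: 467 - 7P = 8P - 373, so 840 = 15P and P* = 56, Q* = 75.
Since 54 < 56, the ceiling is binding.
At P = 54: Qd = 467 - 7·54 = 89 and Qs = 8·54 - 373 = 59.
The quantity actually transacted is the short side, supply: 59.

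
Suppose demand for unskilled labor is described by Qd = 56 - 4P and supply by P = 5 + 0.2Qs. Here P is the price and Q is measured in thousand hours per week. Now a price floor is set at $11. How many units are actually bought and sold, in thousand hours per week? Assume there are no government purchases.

Rearranging supply gives Qs = 5P - 25. Setting quantity demanded equal to quantity supplied, 56 - 4P = 5P - 25, gives P* = 9 and Q* = 20.
Since 11 > 9, the floor is binding.
At P = 11: Qd = 56 - 4·11 = 12 and Qs = 5·11 - 25 = 30.
The quantity actually transacted is the short side, demand: 12.

12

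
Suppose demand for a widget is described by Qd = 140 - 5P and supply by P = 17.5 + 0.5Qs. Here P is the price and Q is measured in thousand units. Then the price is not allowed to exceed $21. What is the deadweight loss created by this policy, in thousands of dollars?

22.4

Rearranging supply gives Qs = 2P - 35. In a free market, 140 - 5P = 2P - 35 gives the equilibrium P* = 25, Q* = 15.
Since 21 < 25, the ceiling is binding.
At P = 21: Qd = 140 - 5·21 = 35 and Qs = 2·21 - 35 = 7.
Quantity traded falls to 7. At Q = 7 the demand price is (140 - 7)/5 = 26.6 and the supply price is (35 + 7)/2 = 21.
Deadweight loss = ½ · (26.6 - 21) · (15 - 7) = ½ · 5.6 · 8 = 22.4.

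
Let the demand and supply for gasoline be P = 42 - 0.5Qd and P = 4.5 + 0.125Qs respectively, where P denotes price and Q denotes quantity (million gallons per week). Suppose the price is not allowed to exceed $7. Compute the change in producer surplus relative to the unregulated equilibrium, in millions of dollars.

-200

Rearranging demand gives Qd = 84 - 2P; rearranging supply gives Qs = 8P - 36. Setting quantity demanded equal to quantity supplied, 84 - 2P = 8P - 36, gives P* = 12 and Q* = 60.
The ceiling of 7 is below the equilibrium price 12, so it binds.
At P = 7: Qd = 84 - 2·7 = 70 and Qs = 8·7 - 36 = 20.
Producer surplus without the control is ½ · (12 - 4.5) · 60 = 225.
With the ceiling, producers sell 20 units at 7, so PS = ½ · (7 - 4.5) · 20 = 25.
Change in producer surplus = 25 - 225 = -200.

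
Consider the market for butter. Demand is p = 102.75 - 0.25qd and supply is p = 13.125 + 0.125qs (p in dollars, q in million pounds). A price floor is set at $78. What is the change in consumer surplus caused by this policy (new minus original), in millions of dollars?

Rearranging demand gives qd = 411 - 4p; rearranging supply gives qs = 8p - 105. Setting quantity demanded equal to quantity supplied, 411 - 4p = 8p - 105, gives p* = 43 and q* = 239.
The floor of 78 is above the equilibrium price 43, so it binds.
At p = 78: qd = 411 - 4·78 = 99 and qs = 8·78 - 105 = 519.
Consumer surplus without the control is ½ · (102.75 - 43) · 239 = 7140.125.
With the floor, consumers buy 99 units at 78, so CS = ½ · (102.75 - 78) · 99 = 1225.125.
Change in consumer surplus = 1225.125 - 7140.125 = -5915.

-5915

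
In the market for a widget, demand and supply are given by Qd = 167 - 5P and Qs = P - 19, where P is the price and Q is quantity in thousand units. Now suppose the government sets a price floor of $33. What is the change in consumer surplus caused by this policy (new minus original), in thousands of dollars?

-14

Equilibrium: 167 - 5P = P - 19, so 186 = 6P and P* = 31, Q* = 12.
Because the floor (33) lies above the market-clearing price, it is binding.
At P = 33: Qd = 167 - 5·33 = 2 and Qs = 33 - 19 = 14.
Consumer surplus without the control is ½ · (33.4 - 31) · 12 = 14.4.
With the floor, consumers buy 2 units at 33, so CS = ½ · (33.4 - 33) · 2 = 0.4.
Change in consumer surplus = 0.4 - 14.4 = -14.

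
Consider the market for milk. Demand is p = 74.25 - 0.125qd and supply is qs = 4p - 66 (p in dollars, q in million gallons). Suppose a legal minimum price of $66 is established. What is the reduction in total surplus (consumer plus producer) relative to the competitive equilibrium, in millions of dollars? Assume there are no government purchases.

Rearranging demand gives qd = 594 - 8p. Equilibrium: 594 - 8p = 4p - 66, so 660 = 12p and p* = 55, q* = 154.
Because the floor (66) lies above the market-clearing price, it is binding.
At p = 66: qd = 594 - 8·66 = 66 and qs = 4·66 - 66 = 198.
Quantity traded falls to 66. At q = 66 the demand price is (594 - 66)/8 = 66 and the supply price is (66 + 66)/4 = 33.
Deadweight loss = ½ · (66 - 33) · (154 - 66) = ½ · 33 · 88 = 1452.

1452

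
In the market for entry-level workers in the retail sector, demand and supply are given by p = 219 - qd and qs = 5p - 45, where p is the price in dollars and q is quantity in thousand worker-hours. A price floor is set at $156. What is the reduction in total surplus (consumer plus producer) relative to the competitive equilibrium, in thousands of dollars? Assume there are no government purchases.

Rearranging demand gives qd = 219 - p. Without the control the market clears where 219 - p = 5p - 45, i.e. p* = 44 and q* = 175.
The floor of 156 is above the equilibrium price 44, so it binds.
At p = 156: qd = 219 - 156 = 63 and qs = 5·156 - 45 = 735.
Quantity traded falls to 63. At q = 63 the demand price is 219 - 63 = 156 and the supply price is (45 + 63)/5 = 21.6.
Deadweight loss = ½ · (156 - 21.6) · (175 - 63) = ½ · 134.4 · 112 = 7526.4.

7526.4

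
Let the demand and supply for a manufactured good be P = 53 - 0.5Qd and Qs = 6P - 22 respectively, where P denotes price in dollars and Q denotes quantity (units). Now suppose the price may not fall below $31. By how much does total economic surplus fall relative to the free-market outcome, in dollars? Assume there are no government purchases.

Rearranging demand gives Qd = 106 - 2P. Equilibrium: 106 - 2P = 6P - 22, so 128 = 8P and P* = 16, Q* = 74.
The floor of 31 is above the equilibrium price 16, so it binds.
At P = 31: Qd = 106 - 2·31 = 44 and Qs = 6·31 - 22 = 164.
Quantity traded falls to 44. At Q = 44 the demand price is (106 - 44)/2 = 31 and the supply price is (22 + 44)/6 = 11.
Deadweight loss = ½ · (31 - 11) · (74 - 44) = ½ · 20 · 30 = 300.

300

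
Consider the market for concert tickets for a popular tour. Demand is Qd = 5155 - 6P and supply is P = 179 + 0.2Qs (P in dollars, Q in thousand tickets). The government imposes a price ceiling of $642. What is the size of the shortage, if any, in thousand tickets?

Rearranging supply gives Qs = 5P - 895. In a free market, 5155 - 6P = 5P - 895 gives the equilibrium P* = 550, Q* = 1855.
Since 642 is above P* = 550, the ceiling does not bind and the free-market outcome prevails.
Since the control does not bind, there is no shortage.

0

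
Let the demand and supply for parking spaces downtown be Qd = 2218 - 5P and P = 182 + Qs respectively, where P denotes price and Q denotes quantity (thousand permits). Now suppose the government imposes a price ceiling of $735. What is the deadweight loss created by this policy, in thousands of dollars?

Rearranging supply gives Qs = P - 182. Setting quantity demanded equal to quantity supplied, 2218 - 5P = P - 182, gives P* = 400 and Q* = 218.
The ceiling of 735 is above the equilibrium price 400, so it is not binding; the market clears at P* = 400, Q* = 218.
Since the control does not bind, no trades are prevented and deadweight loss is zero.

0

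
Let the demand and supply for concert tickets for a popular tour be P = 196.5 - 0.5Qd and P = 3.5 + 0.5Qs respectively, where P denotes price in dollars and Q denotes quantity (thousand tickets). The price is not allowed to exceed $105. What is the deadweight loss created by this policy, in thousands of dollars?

0

Rearranging demand gives Qd = 393 - 2P; rearranging supply gives Qs = 2P - 7. In a free market, 393 - 2P = 2P - 7 gives the equilibrium P* = 100, Q* = 193.
Since 105 is above P* = 100, the ceiling does not bind and the free-market outcome prevails.
Since the control does not bind, no trades are prevented and deadweight loss is zero.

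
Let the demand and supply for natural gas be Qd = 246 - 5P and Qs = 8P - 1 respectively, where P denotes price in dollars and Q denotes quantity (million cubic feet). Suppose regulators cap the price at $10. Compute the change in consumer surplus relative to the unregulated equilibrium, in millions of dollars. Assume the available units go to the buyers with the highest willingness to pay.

192.6

Setting quantity demanded equal to quantity supplied, 246 - 5P = 8P - 1, gives P* = 19 and Q* = 151.
Because the ceiling (10) lies below the market-clearing price, it is binding.
At P = 10: Qd = 246 - 5·10 = 196 and Qs = 8·10 - 1 = 79.
Consumer surplus without the control is ½ · (49.2 - 19) · 151 = 2280.1.
With the ceiling, 79 units are sold at 10 (assume they go to the highest-value buyers). The demand price at Q = 79 is 33.4, so CS = ½ · [(49.2 - 10) + (33.4 - 10)] · 79 = 2472.7.
Change in consumer surplus = 2472.7 - 2280.1 = 192.6.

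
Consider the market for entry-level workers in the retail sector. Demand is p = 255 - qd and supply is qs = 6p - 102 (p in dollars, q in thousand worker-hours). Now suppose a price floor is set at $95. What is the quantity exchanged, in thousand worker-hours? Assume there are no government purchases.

Rearranging demand gives qd = 255 - p. Equilibrium: 255 - p = 6p - 102, so 357 = 7p and p* = 51, q* = 204.
Since 95 > 51, the floor is binding.
At p = 95: qd = 255 - 95 = 160 and qs = 6·95 - 102 = 468.
The quantity actually transacted is the short side, demand: 160.

160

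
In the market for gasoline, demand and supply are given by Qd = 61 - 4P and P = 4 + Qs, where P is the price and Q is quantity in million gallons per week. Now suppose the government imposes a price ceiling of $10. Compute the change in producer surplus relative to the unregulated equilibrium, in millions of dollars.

-22.5

Rearranging supply gives Qs = P - 4. Without the control the market clears where 61 - 4P = P - 4, i.e. P* = 13 and Q* = 9.
Because the ceiling (10) lies below the market-clearing price, it is binding.
At P = 10: Qd = 61 - 4·10 = 21 and Qs = 10 - 4 = 6.
Producer surplus without the control is ½ · (13 - 4) · 9 = 40.5.
With the ceiling, producers sell 6 units at 10, so PS = ½ · (10 - 4) · 6 = 18.
Change in producer surplus = 18 - 40.5 = -22.5.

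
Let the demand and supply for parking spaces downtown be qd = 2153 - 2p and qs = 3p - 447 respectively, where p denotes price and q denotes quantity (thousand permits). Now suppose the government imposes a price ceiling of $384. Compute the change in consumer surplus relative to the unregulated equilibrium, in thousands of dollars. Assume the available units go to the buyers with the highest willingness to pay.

Setting quantity demanded equal to quantity supplied, 2153 - 2p = 3p - 447, gives p* = 520 and q* = 1113.
Because the ceiling (384) lies below the market-clearing price, it is binding.
At p = 384: qd = 2153 - 2·384 = 1385 and qs = 3·384 - 447 = 705.
Consumer surplus without the control is ½ · (1076.5 - 520) · 1113 = 309692.25.
With the ceiling, 705 units are sold at 384 (assume they go to the highest-value buyers). The demand price at q = 705 is 724, so CS = ½ · [(1076.5 - 384) + (724 - 384)] · 705 = 363956.25.
Change in consumer surplus = 363956.25 - 309692.25 = 54264.

54264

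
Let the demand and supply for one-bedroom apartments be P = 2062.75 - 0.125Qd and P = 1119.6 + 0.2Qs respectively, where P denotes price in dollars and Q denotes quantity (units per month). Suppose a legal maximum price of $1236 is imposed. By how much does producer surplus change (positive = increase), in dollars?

-808288

Rearranging demand gives Qd = 16502 - 8P; rearranging supply gives Qs = 5P - 5598. Equilibrium: 16502 - 8P = 5P - 5598, so 22100 = 13P and P* = 1700, Q* = 2902.
Since 1236 < 1700, the ceiling is binding.
At P = 1236: Qd = 16502 - 8·1236 = 6614 and Qs = 5·1236 - 5598 = 582.
Producer surplus without the control is ½ · (1700 - 1119.6) · 2902 = 842160.4.
With the ceiling, producers sell 582 units at 1236, so PS = ½ · (1236 - 1119.6) · 582 = 33872.4.
Change in producer surplus = 33872.4 - 842160.4 = -808288.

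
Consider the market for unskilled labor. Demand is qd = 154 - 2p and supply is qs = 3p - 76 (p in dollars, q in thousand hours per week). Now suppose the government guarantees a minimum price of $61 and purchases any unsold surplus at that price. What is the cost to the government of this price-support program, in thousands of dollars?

4575

Equilibrium: 154 - 2p = 3p - 76, so 230 = 5p and p* = 46, q* = 62.
The floor of 61 is above the equilibrium price 46, so it binds.
At p = 61: qd = 154 - 2·61 = 32 and qs = 3·61 - 76 = 107.
Surplus = qs - qd = 75.
Government expenditure = surplus × support price = 75 × 61 = 4575.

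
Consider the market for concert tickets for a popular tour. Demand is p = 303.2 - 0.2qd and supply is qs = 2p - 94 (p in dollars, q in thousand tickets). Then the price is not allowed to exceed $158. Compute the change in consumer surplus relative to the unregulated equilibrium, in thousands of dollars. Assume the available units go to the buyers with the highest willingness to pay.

Rearranging demand gives qd = 1516 - 5p. Equilibrium: 1516 - 5p = 2p - 94, so 1610 = 7p and p* = 230, q* = 366.
The ceiling of 158 is below the equilibrium price 230, so it binds.
At p = 158: qd = 1516 - 5·158 = 726 and qs = 2·158 - 94 = 222.
Consumer surplus without the control is ½ · (303.2 - 230) · 366 = 13395.6.
With the ceiling, 222 units are sold at 158 (assume they go to the highest-value buyers). The demand price at q = 222 is 258.8, so CS = ½ · [(303.2 - 158) + (258.8 - 158)] · 222 = 27306.
Change in consumer surplus = 27306 - 13395.6 = 13910.4.

13910.4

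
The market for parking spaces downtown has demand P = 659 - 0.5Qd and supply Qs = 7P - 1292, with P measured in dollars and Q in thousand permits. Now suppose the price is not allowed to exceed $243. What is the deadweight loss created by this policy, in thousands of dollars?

Rearranging demand gives Qd = 1318 - 2P. Setting quantity demanded equal to quantity supplied, 1318 - 2P = 7P - 1292, gives P* = 290 and Q* = 738.
Because the ceiling (243) lies below the market-clearing price, it is binding.
At P = 243: Qd = 1318 - 2·243 = 832 and Qs = 7·243 - 1292 = 409.
Quantity traded falls to 409. At Q = 409 the demand price is (1318 - 409)/2 = 454.5 and the supply price is (1292 + 409)/7 = 243.
Deadweight loss = ½ · (454.5 - 243) · (738 - 409) = ½ · 211.5 · 329 = 34791.75.

34791.75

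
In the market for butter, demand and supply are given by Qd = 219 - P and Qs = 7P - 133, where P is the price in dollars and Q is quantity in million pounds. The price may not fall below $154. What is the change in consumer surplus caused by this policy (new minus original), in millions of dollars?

-13200

In a free market, 219 - P = 7P - 133 gives the equilibrium P* = 44, Q* = 175.
The floor of 154 is above the equilibrium price 44, so it binds.
At P = 154: Qd = 219 - 154 = 65 and Qs = 7·154 - 133 = 945.
Consumer surplus without the control is ½ · (219 - 44) · 175 = 15312.5.
With the floor, consumers buy 65 units at 154, so CS = ½ · (219 - 154) · 65 = 2112.5.
Change in consumer surplus = 2112.5 - 15312.5 = -13200.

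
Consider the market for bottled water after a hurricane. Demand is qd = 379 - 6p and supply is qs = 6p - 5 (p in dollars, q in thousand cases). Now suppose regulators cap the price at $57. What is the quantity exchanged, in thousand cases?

In a free market, 379 - 6p = 6p - 5 gives the equilibrium p* = 32, q* = 187.
Since 57 is above p* = 32, the ceiling does not bind and the free-market outcome prevails.

187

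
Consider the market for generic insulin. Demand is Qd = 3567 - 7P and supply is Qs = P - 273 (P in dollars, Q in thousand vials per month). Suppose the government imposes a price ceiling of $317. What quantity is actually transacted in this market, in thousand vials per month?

Equilibrium: 3567 - 7P = P - 273, so 3840 = 8P and P* = 480, Q* = 207.
The ceiling of 317 is below the equilibrium price 480, so it binds.
At P = 317: Qd = 3567 - 7·317 = 1348 and Qs = 317 - 273 = 44.
The quantity actually transacted is the short side, supply: 44.

44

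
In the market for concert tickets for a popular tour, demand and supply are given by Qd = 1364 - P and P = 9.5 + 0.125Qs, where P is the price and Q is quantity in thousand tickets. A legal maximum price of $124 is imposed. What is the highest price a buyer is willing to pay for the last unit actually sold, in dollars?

448

Rearranging supply gives Qs = 8P - 76. Setting quantity demanded equal to quantity supplied, 1364 - P = 8P - 76, gives P* = 160 and Q* = 1204.
Because the ceiling (124) lies below the market-clearing price, it is binding.
At P = 124: Qd = 1364 - 124 = 1240 and Qs = 8·124 - 76 = 916.
Only 916 units reach the market. On the demand curve, the marginal buyer's willingness to pay at Q = 916 is (1364 - 916) = 448.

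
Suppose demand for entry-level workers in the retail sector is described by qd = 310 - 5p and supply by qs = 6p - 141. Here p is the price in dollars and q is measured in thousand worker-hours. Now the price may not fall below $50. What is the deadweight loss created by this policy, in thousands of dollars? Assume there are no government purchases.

Setting quantity demanded equal to quantity supplied, 310 - 5p = 6p - 141, gives p* = 41 and q* = 105.
The floor of 50 is above the equilibrium price 41, so it binds.
At p = 50: qd = 310 - 5·50 = 60 and qs = 6·50 - 141 = 159.
Quantity traded falls to 60. At q = 60 the demand price is (310 - 60)/5 = 50 and the supply price is (141 + 60)/6 = 33.5.
Deadweight loss = ½ · (50 - 33.5) · (105 - 60) = ½ · 16.5 · 45 = 371.25.

371.25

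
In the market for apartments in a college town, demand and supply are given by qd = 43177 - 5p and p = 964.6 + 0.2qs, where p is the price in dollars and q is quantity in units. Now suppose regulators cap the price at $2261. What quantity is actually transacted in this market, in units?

Rearranging supply gives qs = 5p - 4823. Without the control the market clears where 43177 - 5p = 5p - 4823, i.e. p* = 4800 and q* = 19177.
The ceiling of 2261 is below the equilibrium price 4800, so it binds.
At p = 2261: qd = 43177 - 5·2261 = 31872 and qs = 5·2261 - 4823 = 6482.
The quantity actually transacted is the short side, supply: 6482.

6482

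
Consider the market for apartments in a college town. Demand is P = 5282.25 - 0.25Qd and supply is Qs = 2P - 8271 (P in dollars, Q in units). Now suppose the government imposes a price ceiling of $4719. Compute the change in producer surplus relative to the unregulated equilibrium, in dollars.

Rearranging demand gives Qd = 21129 - 4P. Setting quantity demanded equal to quantity supplied, 21129 - 4P = 2P - 8271, gives P* = 4900 and Q* = 1529.
The ceiling of 4719 is below the equilibrium price 4900, so it binds.
At P = 4719: Qd = 21129 - 4·4719 = 2253 and Qs = 2·4719 - 8271 = 1167.
Producer surplus without the control is ½ · (4900 - 4135.5) · 1529 = 584460.25.
With the ceiling, producers sell 1167 units at 4719, so PS = ½ · (4719 - 4135.5) · 1167 = 340472.25.
Change in producer surplus = 340472.25 - 584460.25 = -243988.

-243988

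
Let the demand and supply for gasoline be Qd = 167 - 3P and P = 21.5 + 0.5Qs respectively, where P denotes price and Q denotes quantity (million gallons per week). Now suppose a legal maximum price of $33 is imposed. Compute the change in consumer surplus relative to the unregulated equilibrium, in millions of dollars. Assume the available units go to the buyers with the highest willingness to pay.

Rearranging supply gives Qs = 2P - 43. Without the control the market clears where 167 - 3P = 2P - 43, i.e. P* = 42 and Q* = 41.
Since 33 < 42, the ceiling is binding.
At P = 33: Qd = 167 - 3·33 = 68 and Qs = 2·33 - 43 = 23.
Consumer surplus without the control is ½ · (167/3 - 42) · 41 = 1681/6.
With the ceiling, 23 units are sold at 33 (assume they go to the highest-value buyers). The demand price at Q = 23 is 48, so CS = ½ · [(167/3 - 33) + (48 - 33)] · 23 = 2599/6.
Change in consumer surplus = 2599/6 - 1681/6 = 153.

153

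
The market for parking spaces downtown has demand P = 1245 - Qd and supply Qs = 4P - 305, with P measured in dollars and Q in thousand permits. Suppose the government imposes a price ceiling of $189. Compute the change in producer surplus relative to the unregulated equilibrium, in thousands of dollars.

-83853

Rearranging demand gives Qd = 1245 - P. Setting quantity demanded equal to quantity supplied, 1245 - P = 4P - 305, gives P* = 310 and Q* = 935.
The ceiling of 189 is below the equilibrium price 310, so it binds.
At P = 189: Qd = 1245 - 189 = 1056 and Qs = 4·189 - 305 = 451.
Producer surplus without the control is ½ · (310 - 76.25) · 935 = 109278.125.
With the ceiling, producers sell 451 units at 189, so PS = ½ · (189 - 76.25) · 451 = 25425.125.
Change in producer surplus = 25425.125 - 109278.125 = -83853.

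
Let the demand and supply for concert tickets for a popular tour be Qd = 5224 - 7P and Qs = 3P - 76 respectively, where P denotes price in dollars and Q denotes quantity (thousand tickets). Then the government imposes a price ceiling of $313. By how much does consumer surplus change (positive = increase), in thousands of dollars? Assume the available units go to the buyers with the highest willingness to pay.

156999.5

Without the control the market clears where 5224 - 7P = 3P - 76, i.e. P* = 530 and Q* = 1514.
The ceiling of 313 is below the equilibrium price 530, so it binds.
At P = 313: Qd = 5224 - 7·313 = 3033 and Qs = 3·313 - 76 = 863.
Consumer surplus without the control is ½ · (5224/7 - 530) · 1514 = 1146098/7.
With the ceiling, 863 units are sold at 313 (assume they go to the highest-value buyers). The demand price at Q = 863 is 623, so CS = ½ · [(5224/7 - 313) + (623 - 313)] · 863 = 4490189/14.
Change in consumer surplus = 4490189/14 - 1146098/7 = 156999.5.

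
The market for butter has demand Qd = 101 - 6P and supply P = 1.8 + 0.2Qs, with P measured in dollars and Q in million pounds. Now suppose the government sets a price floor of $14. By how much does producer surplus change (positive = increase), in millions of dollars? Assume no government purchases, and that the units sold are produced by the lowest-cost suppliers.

Rearranging supply gives Qs = 5P - 9. Equilibrium: 101 - 6P = 5P - 9, so 110 = 11P and P* = 10, Q* = 41.
Because the floor (14) lies above the market-clearing price, it is binding.
At P = 14: Qd = 101 - 6·14 = 17 and Qs = 5·14 - 9 = 61.
Producer surplus without the control is ½ · (10 - 1.8) · 41 = 168.1.
With the floor, 17 units are sold at 14. The supply price at Q = 17 is 5.2, so PS = ½ · [(14 - 1.8) + (14 - 5.2)] · 17 = 178.5.
Change in producer surplus = 178.5 - 168.1 = 10.4.

10.4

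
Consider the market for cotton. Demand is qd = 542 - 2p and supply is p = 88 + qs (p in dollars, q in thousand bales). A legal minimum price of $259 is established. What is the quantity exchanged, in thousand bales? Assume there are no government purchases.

Rearranging supply gives qs = p - 88. Without the control the market clears where 542 - 2p = p - 88, i.e. p* = 210 and q* = 122.
Because the floor (259) lies above the market-clearing price, it is binding.
At p = 259: qd = 542 - 2·259 = 24 and qs = 259 - 88 = 171.
The quantity actually transacted is the short side, demand: 24.

24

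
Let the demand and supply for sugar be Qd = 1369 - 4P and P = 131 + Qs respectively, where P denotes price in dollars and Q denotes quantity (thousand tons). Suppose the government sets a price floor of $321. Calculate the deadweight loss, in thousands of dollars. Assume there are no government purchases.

4410

Rearranging supply gives Qs = P - 131. Equilibrium: 1369 - 4P = P - 131, so 1500 = 5P and P* = 300, Q* = 169.
Because the floor (321) lies above the market-clearing price, it is binding.
At P = 321: Qd = 1369 - 4·321 = 85 and Qs = 321 - 131 = 190.
Quantity traded falls to 85. At Q = 85 the demand price is (1369 - 85)/4 = 321 and the supply price is 131 + 85 = 216.
Deadweight loss = ½ · (321 - 216) · (169 - 85) = ½ · 105 · 84 = 4410.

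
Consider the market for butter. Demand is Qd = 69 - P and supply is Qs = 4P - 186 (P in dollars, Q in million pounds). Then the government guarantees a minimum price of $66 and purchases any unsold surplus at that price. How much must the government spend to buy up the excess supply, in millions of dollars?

Setting quantity demanded equal to quantity supplied, 69 - P = 4P - 186, gives P* = 51 and Q* = 18.
Since 66 > 51, the floor is binding.
At P = 66: Qd = 69 - 66 = 3 and Qs = 4·66 - 186 = 78.
Surplus = Qs - Qd = 75.
Government expenditure = surplus × support price = 75 × 66 = 4950.

4950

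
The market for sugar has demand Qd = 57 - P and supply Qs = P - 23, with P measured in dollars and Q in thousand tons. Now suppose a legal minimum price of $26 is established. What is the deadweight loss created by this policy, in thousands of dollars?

0

Setting quantity demanded equal to quantity supplied, 57 - P = P - 23, gives P* = 40 and Q* = 17.
The floor of 26 is below the equilibrium price 40, so it is not binding; the market clears at P* = 40, Q* = 17.
Since the control does not bind, no trades are prevented and deadweight loss is zero.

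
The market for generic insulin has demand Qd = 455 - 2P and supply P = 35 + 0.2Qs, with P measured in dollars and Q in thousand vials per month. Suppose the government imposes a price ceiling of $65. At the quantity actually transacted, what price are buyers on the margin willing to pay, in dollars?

152.5

Rearranging supply gives Qs = 5P - 175. Without the control the market clears where 455 - 2P = 5P - 175, i.e. P* = 90 and Q* = 275.
Because the ceiling (65) lies below the market-clearing price, it is binding.
At P = 65: Qd = 455 - 2·65 = 325 and Qs = 5·65 - 175 = 150.
Only 150 units reach the market. On the demand curve, the marginal buyer's willingness to pay at Q = 150 is (455 - 150)/2 = 152.5.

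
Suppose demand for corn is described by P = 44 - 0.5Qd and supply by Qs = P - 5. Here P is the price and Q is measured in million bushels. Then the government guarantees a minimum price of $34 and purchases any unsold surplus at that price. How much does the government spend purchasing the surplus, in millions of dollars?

Rearranging demand gives Qd = 88 - 2P. Without the control the market clears where 88 - 2P = P - 5, i.e. P* = 31 and Q* = 26.
The floor of 34 is above the equilibrium price 31, so it binds.
At P = 34: Qd = 88 - 2·34 = 20 and Qs = 34 - 5 = 29.
Surplus = Qs - Qd = 9.
Government expenditure = surplus × support price = 9 × 34 = 306.

306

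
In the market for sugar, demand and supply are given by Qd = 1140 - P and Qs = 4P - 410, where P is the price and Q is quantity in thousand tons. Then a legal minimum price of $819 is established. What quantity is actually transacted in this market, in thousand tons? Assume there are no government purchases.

In a free market, 1140 - P = 4P - 410 gives the equilibrium P* = 310, Q* = 830.
The floor of 819 is above the equilibrium price 310, so it binds.
At P = 819: Qd = 1140 - 819 = 321 and Qs = 4·819 - 410 = 2866.
The quantity actually transacted is the short side, demand: 321.

321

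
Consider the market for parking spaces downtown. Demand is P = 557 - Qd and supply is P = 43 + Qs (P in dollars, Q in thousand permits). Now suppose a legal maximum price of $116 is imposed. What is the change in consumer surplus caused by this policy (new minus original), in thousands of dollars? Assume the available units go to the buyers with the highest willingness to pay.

-3496

Rearranging demand gives Qd = 557 - P; rearranging supply gives Qs = P - 43. Without the control the market clears where 557 - P = P - 43, i.e. P* = 300 and Q* = 257.
Since 116 < 300, the ceiling is binding.
At P = 116: Qd = 557 - 116 = 441 and Qs = 116 - 43 = 73.
Consumer surplus without the control is ½ · (557 - 300) · 257 = 33024.5.
With the ceiling, 73 units are sold at 116 (assume they go to the highest-value buyers). The demand price at Q = 73 is 484, so CS = ½ · [(557 - 116) + (484 - 116)] · 73 = 29528.5.
Change in consumer surplus = 29528.5 - 33024.5 = -3496.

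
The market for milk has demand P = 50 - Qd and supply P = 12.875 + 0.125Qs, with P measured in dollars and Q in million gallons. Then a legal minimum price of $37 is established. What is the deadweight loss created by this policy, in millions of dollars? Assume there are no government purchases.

Rearranging demand gives Qd = 50 - P; rearranging supply gives Qs = 8P - 103. In a free market, 50 - P = 8P - 103 gives the equilibrium P* = 17, Q* = 33.
Since 37 > 17, the floor is binding.
At P = 37: Qd = 50 - 37 = 13 and Qs = 8·37 - 103 = 193.
Quantity traded falls to 13. At Q = 13 the demand price is 50 - 13 = 37 and the supply price is (103 + 13)/8 = 14.5.
Deadweight loss = ½ · (37 - 14.5) · (33 - 13) = ½ · 22.5 · 20 = 225.

225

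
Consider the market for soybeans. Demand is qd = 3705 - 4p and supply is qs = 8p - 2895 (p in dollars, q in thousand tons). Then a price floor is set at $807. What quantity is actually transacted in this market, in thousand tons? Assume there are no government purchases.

477

In a free market, 3705 - 4p = 8p - 2895 gives the equilibrium p* = 550, q* = 1505.
The floor of 807 is above the equilibrium price 550, so it binds.
At p = 807: qd = 3705 - 4·807 = 477 and qs = 8·807 - 2895 = 3561.
The quantity actually transacted is the short side, demand: 477.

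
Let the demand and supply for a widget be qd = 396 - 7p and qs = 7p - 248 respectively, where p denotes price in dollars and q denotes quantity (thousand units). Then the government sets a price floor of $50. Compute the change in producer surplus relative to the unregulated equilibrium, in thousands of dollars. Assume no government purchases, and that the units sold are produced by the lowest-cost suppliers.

In a free market, 396 - 7p = 7p - 248 gives the equilibrium p* = 46, q* = 74.
The floor of 50 is above the equilibrium price 46, so it binds.
At p = 50: qd = 396 - 7·50 = 46 and qs = 7·50 - 248 = 102.
Producer surplus without the control is ½ · (46 - 248/7) · 74 = 2738/7.
With the floor, 46 units are sold at 50. The supply price at q = 46 is 42, so PS = ½ · [(50 - 248/7) + (50 - 42)] · 46 = 3634/7.
Change in producer surplus = 3634/7 - 2738/7 = 128.

128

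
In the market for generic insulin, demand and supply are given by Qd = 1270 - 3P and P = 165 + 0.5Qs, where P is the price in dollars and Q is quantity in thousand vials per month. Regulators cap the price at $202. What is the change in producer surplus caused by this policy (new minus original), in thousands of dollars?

-22656

Rearranging supply gives Qs = 2P - 330. Setting quantity demanded equal to quantity supplied, 1270 - 3P = 2P - 330, gives P* = 320 and Q* = 310.
The ceiling of 202 is below the equilibrium price 320, so it binds.
At P = 202: Qd = 1270 - 3·202 = 664 and Qs = 2·202 - 330 = 74.
Producer surplus without the control is ½ · (320 - 165) · 310 = 24025.
With the ceiling, producers sell 74 units at 202, so PS = ½ · (202 - 165) · 74 = 1369.
Change in producer surplus = 1369 - 24025 = -22656.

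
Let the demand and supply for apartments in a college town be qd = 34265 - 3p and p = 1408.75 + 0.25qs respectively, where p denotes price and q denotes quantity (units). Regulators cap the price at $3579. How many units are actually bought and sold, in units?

Rearranging supply gives qs = 4p - 5635. In a free market, 34265 - 3p = 4p - 5635 gives the equilibrium p* = 5700, q* = 17165.
Because the ceiling (3579) lies below the market-clearing price, it is binding.
At p = 3579: qd = 34265 - 3·3579 = 23528 and qs = 4·3579 - 5635 = 8681.
The quantity actually transacted is the short side, supply: 8681.

8681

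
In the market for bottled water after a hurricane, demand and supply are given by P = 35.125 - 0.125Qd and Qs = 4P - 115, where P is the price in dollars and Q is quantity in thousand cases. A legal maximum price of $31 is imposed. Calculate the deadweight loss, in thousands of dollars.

12

Rearranging demand gives Qd = 281 - 8P. Setting quantity demanded equal to quantity supplied, 281 - 8P = 4P - 115, gives P* = 33 and Q* = 17.
Since 31 < 33, the ceiling is binding.
At P = 31: Qd = 281 - 8·31 = 33 and Qs = 4·31 - 115 = 9.
Quantity traded falls to 9. At Q = 9 the demand price is (281 - 9)/8 = 34 and the supply price is (115 + 9)/4 = 31.
Deadweight loss = ½ · (34 - 31) · (17 - 9) = ½ · 3 · 8 = 12.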